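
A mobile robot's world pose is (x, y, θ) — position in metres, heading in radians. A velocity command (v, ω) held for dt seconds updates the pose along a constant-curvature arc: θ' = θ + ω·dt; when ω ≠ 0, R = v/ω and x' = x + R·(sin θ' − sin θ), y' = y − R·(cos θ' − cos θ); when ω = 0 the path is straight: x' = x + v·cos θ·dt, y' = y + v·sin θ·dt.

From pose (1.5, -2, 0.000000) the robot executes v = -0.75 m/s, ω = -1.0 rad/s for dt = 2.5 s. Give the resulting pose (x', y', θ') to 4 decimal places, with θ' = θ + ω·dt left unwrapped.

θ' = 0.0000 + -1.0·2.5 = -2.5000
R = v/ω = -0.75/-1.0 = 0.7500
x' = 1.5 + 0.7500·(sin -2.5000 − sin 0.0000) = 1.0511
y' = -2 − 0.7500·(cos -2.5000 − cos 0.0000) = -0.6491

(1.0511, -0.6491, -2.5000)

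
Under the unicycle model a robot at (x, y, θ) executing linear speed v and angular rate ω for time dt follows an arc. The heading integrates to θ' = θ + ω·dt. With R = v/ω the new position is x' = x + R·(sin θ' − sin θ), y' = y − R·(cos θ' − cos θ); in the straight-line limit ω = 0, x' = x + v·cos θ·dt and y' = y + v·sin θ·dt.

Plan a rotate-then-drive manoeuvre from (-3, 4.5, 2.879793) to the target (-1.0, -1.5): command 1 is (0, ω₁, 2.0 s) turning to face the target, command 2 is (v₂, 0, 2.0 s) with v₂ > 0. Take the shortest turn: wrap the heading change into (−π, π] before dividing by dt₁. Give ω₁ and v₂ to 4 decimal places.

heading to target = atan2(-1.5−4.5, -1−-3) = -1.2490
Δθ = wrap(-1.2490 − 2.8798) = 2.1543; ω₁ = Δθ/dt₁ = 1.0772
distance = √((-1−-3)² + (-1.5−4.5)²) = 6.3246; v₂ = distance/dt₂ = 3.1623

ω₁ = 1.0772, v₂ = 3.1623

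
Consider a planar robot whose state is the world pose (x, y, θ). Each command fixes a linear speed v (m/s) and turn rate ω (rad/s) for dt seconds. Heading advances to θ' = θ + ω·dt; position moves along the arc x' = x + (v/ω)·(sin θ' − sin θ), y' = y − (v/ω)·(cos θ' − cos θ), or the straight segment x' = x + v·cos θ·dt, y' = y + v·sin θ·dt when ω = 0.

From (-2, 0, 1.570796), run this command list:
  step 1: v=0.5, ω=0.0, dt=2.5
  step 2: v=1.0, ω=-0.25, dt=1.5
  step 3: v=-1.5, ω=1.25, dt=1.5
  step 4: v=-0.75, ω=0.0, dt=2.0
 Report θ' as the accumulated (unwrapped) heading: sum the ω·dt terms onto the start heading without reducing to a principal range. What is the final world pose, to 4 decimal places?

(0.8059, 0.9725, 3.0708)

step 1: θ'=1.5708 (straight) → pose (-2.0000, 1.2500, 1.5708)
step 2: θ'=1.1958 (R=-4.0000) → pose (-1.7220, 2.7151, 1.1958)
step 3: θ'=3.0708 (R=-1.2000) → pose (-0.6903, 1.0786, 3.0708)
step 4: θ'=3.0708 (straight) → pose (0.8059, 0.9725, 3.0708)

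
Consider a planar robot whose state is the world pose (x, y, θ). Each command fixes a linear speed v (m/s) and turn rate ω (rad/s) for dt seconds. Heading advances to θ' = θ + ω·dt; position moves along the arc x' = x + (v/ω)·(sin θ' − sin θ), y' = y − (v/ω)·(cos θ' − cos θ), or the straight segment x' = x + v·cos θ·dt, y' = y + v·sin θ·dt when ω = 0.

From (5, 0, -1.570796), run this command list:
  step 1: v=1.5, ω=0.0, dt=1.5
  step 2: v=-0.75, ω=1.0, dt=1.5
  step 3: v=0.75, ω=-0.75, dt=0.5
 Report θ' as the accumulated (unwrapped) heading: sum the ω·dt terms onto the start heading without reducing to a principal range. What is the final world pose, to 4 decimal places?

(4.6635, -1.5971, -0.4458)

step 1: θ'=-1.5708 (straight) → pose (5.0000, -2.2500, -1.5708)
step 2: θ'=-0.0708 (R=-0.7500) → pose (4.3031, -1.5019, -0.0708)
step 3: θ'=-0.4458 (R=-1.0000) → pose (4.6635, -1.5971, -0.4458)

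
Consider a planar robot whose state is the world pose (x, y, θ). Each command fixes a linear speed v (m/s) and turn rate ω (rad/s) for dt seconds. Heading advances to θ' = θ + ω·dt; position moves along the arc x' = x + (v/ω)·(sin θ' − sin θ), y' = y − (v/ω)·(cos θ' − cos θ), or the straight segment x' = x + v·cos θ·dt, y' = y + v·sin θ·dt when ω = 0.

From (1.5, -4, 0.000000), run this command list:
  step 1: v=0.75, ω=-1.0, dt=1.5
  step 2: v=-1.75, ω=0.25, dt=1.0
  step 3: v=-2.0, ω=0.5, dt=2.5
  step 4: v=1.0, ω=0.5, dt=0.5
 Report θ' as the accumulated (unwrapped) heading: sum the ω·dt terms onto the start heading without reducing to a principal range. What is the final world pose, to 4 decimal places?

step 1: θ'=-1.5000 (R=-0.7500) → pose (2.2481, -4.6969, -1.5000)
step 2: θ'=-1.2500 (R=-7.0000) → pose (1.9085, -2.9849, -1.2500)
step 3: θ'=0.0000 (R=-4.0000) → pose (-1.8874, -0.2461, 0.0000)
step 4: θ'=0.2500 (R=2.0000) → pose (-1.3926, -0.1840, 0.2500)

(-1.3926, -0.1840, 0.2500)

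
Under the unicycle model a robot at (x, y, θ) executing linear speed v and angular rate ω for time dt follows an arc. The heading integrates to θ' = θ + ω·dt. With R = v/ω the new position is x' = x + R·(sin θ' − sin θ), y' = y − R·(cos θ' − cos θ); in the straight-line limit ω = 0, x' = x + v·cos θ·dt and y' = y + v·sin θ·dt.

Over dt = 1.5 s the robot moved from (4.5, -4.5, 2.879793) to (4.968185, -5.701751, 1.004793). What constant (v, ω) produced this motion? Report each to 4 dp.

Δθ = 1.004793 − 2.879793 = -1.875000
ω = Δθ/dt = -1.875000/1.5 = -1.2500
R = −Δy/(cos θ' − cos θ) = 0.8000
v = R·ω = 0.8000·-1.2500 = -1.0000

v = -1.0000, ω = -1.2500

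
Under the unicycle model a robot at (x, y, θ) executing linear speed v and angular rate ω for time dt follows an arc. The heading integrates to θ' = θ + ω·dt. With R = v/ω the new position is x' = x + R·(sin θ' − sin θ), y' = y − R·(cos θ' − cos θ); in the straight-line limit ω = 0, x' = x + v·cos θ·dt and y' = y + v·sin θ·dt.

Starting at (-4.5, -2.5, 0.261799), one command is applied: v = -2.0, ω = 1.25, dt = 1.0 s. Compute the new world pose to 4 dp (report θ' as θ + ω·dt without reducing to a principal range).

θ' = 0.2618 + 1.25·1.0 = 1.5118
R = v/ω = -2.0/1.25 = -1.6000
x' = -4.5 + -1.6000·(sin 1.5118 − sin 0.2618) = -5.6831
y' = -2.5 − -1.6000·(cos 1.5118 − cos 0.2618) = -3.9511

(-5.6831, -3.9511, 1.5118)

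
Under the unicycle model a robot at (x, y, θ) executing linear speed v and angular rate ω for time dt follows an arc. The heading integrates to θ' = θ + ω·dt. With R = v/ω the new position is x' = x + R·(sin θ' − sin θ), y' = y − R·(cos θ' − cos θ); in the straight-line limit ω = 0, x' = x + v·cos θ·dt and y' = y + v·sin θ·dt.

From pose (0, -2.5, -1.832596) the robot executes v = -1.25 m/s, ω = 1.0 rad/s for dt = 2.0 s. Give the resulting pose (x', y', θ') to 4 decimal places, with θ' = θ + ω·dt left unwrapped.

(-1.4157, -0.9440, 0.1674)

θ' = -1.8326 + 1.0·2.0 = 0.1674
R = v/ω = -1.25/1.0 = -1.2500
x' = 0 + -1.2500·(sin 0.1674 − sin -1.8326) = -1.4157
y' = -2.5 − -1.2500·(cos 0.1674 − cos -1.8326) = -0.9440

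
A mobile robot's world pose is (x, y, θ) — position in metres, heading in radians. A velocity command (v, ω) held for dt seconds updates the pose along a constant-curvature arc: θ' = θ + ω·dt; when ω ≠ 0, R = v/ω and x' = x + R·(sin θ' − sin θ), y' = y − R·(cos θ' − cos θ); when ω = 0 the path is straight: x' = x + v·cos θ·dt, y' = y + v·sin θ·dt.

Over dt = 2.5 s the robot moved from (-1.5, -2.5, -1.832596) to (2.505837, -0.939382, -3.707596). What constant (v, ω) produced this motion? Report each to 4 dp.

v = -2.0000, ω = -0.7500

Δθ = -3.707596 − -1.832596 = -1.875000
ω = Δθ/dt = -1.875000/2.5 = -0.7500
R = Δx/(sin θ' − sin θ) = 2.6667
v = R·ω = 2.6667·-0.7500 = -2.0000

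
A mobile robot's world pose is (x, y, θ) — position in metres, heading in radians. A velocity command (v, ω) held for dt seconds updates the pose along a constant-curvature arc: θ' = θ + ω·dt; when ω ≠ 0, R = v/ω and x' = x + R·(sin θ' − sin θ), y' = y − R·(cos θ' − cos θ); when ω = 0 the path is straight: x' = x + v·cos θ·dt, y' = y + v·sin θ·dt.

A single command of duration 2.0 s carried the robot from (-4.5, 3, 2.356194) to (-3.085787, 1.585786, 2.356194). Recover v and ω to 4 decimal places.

Δθ = 2.356194 − 2.356194 = 0.000000
ω = Δθ/dt = 0.000000/2.0 = 0.0000
ω = 0 → v = (Δx·cos θ + Δy·sin θ)/dt = -1.0000

v = -1.0000, ω = 0.0000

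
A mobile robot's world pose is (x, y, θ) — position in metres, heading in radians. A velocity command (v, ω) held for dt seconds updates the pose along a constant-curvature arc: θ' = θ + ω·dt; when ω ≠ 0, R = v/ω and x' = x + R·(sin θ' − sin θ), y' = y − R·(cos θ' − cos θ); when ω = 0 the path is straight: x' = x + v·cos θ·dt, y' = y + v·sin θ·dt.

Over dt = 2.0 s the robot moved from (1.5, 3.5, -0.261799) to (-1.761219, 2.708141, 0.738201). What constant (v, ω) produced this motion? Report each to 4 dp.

v = -1.7500, ω = 0.5000

Δθ = 0.738201 − -0.261799 = 1.000000
ω = Δθ/dt = 1.000000/2.0 = 0.5000
R = Δx/(sin θ' − sin θ) = -3.5000
v = R·ω = -3.5000·0.5000 = -1.7500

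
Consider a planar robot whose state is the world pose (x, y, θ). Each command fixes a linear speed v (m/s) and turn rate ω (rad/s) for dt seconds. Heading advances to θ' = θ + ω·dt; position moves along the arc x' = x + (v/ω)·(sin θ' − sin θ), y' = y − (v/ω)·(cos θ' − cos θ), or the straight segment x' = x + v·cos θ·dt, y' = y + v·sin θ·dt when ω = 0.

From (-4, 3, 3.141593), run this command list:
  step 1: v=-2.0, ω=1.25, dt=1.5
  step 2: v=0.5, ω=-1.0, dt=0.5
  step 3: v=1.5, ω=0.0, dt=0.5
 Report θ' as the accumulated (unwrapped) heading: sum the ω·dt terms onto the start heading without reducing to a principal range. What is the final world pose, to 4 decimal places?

step 1: θ'=5.0166 (R=-1.6000) → pose (-2.4735, 5.0793, 5.0166)
step 2: θ'=4.5166 (R=-0.5000) → pose (-2.4601, 4.8322, 4.5166)
step 3: θ'=4.5166 (straight) → pose (-2.6060, 4.0965, 4.5166)

(-2.6060, 4.0965, 4.5166)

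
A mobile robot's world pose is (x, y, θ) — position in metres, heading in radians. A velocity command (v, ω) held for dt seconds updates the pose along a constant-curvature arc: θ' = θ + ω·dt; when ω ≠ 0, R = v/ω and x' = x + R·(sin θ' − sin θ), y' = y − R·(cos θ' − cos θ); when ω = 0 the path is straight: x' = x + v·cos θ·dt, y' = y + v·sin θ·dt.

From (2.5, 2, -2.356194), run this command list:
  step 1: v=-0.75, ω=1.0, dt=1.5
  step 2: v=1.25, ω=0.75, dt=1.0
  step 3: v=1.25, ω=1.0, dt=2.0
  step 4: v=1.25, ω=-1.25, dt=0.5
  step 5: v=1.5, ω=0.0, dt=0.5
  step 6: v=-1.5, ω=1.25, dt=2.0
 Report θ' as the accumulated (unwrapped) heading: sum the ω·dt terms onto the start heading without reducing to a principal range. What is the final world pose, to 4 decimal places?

(7.0029, 4.0989, 3.7688)

step 1: θ'=-0.8562 (R=-0.7500) → pose (2.5362, 3.0218, -0.8562)
step 2: θ'=-0.1062 (R=1.6667) → pose (3.6185, 2.4567, -0.1062)
step 3: θ'=1.8938 (R=1.2500) → pose (4.9363, 4.0965, 1.8938)
step 4: θ'=1.2688 (R=-1.0000) → pose (4.9298, 4.7113, 1.2688)
step 5: θ'=1.2688 (straight) → pose (5.1529, 5.4274, 1.2688)
step 6: θ'=3.7688 (R=-1.2000) → pose (7.0029, 4.0989, 3.7688)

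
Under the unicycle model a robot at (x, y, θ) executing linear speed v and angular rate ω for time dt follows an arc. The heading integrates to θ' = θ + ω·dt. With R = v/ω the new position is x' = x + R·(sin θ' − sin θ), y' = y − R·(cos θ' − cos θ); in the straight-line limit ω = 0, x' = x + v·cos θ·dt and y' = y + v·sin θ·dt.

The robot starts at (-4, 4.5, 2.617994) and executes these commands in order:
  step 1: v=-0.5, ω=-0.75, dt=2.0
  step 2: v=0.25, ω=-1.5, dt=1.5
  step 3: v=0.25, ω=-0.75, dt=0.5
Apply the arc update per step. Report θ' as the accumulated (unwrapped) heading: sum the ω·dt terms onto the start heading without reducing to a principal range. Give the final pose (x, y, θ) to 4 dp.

(-3.4022, 3.5085, -1.5070)

step 1: θ'=1.1180 (R=0.6667) → pose (-3.7339, 3.6310, 1.1180)
step 2: θ'=-1.1320 (R=-0.1667) → pose (-3.4331, 3.6289, -1.1320)
step 3: θ'=-1.5070 (R=-0.3333) → pose (-3.4022, 3.5085, -1.5070)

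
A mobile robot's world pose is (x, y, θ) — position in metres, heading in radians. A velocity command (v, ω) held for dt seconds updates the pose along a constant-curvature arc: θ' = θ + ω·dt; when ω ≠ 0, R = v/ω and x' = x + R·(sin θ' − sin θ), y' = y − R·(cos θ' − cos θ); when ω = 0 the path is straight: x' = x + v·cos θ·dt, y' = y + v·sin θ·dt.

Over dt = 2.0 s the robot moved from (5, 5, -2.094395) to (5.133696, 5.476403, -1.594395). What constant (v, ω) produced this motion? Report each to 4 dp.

v = -0.2500, ω = 0.2500

Δθ = -1.594395 − -2.094395 = 0.500000
ω = Δθ/dt = 0.500000/2.0 = 0.2500
R = −Δy/(cos θ' − cos θ) = -1.0000
v = R·ω = -1.0000·0.2500 = -0.2500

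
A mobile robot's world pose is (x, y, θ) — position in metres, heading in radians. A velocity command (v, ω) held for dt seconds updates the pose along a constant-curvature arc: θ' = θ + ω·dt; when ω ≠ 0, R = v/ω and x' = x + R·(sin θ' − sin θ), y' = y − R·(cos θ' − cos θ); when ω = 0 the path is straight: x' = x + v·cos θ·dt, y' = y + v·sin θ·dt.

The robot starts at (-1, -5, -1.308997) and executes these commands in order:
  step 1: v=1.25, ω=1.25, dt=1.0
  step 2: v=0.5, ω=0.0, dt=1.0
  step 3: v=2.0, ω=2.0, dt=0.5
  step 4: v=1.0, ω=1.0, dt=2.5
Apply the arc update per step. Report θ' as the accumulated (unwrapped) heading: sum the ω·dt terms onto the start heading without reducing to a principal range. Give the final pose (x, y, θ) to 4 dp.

(0.1701, -3.8152, 3.4410)

step 1: θ'=-0.0590 (R=1.0000) → pose (-0.0930, -5.7394, -0.0590)
step 2: θ'=-0.0590 (straight) → pose (0.4061, -5.7689, -0.0590)
step 3: θ'=0.9410 (R=1.0000) → pose (1.2732, -5.3596, 0.9410)
step 4: θ'=3.4410 (R=1.0000) → pose (0.1701, -3.8152, 3.4410)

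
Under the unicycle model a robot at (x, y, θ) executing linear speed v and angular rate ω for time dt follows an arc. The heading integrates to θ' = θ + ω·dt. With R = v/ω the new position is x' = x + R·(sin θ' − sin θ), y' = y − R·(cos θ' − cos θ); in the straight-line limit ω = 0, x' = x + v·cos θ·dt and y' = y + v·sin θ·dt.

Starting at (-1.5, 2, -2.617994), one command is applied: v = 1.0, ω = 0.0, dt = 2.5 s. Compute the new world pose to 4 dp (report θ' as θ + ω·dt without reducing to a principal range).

(-3.6651, 0.7500, -2.6180)

θ' = -2.6180 + 0.0·2.5 = -2.6180
ω = 0 → straight: x' = -1.5 + 1.0·cos(-2.6180)·2.5 = -3.6651
y' = 2 + 1.0·sin(-2.6180)·2.5 = 0.7500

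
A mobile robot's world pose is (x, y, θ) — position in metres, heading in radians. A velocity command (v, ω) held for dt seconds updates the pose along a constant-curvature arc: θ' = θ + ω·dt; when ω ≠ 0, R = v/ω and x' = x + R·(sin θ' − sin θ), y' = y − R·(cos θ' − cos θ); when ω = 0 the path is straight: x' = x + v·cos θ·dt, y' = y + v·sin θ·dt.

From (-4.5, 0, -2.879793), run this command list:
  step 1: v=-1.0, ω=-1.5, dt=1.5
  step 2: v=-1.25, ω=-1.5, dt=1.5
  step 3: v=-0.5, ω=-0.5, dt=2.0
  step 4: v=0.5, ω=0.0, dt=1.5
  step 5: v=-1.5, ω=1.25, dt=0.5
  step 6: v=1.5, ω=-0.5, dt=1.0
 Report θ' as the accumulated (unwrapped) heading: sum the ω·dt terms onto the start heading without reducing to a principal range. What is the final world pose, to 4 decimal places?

(-5.6397, -1.3935, -8.2548)

step 1: θ'=-5.1298 (R=0.6667) → pose (-3.7180, -0.9142, -5.1298)
step 2: θ'=-7.3798 (R=0.8333) → pose (-5.2212, -0.9569, -7.3798)
step 3: θ'=-8.3798 (R=1.0000) → pose (-5.1965, 0.0016, -8.3798)
step 4: θ'=-8.3798 (straight) → pose (-5.5729, -0.6471, -8.3798)
step 5: θ'=-7.7548 (R=-1.2000) → pose (-5.4167, 0.0741, -7.7548)
step 6: θ'=-8.2548 (R=-3.0000) → pose (-5.6397, -1.3935, -8.2548)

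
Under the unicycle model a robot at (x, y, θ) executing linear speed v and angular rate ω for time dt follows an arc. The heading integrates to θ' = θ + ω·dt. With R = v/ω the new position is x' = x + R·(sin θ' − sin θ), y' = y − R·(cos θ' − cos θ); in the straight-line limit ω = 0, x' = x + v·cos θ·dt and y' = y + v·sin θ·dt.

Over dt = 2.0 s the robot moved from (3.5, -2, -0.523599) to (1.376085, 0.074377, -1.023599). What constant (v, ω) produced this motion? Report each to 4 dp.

Δθ = -1.023599 − -0.523599 = -0.500000
ω = Δθ/dt = -0.500000/2.0 = -0.2500
R = Δx/(sin θ' − sin θ) = 6.0000
v = R·ω = 6.0000·-0.2500 = -1.5000

v = -1.5000, ω = -0.2500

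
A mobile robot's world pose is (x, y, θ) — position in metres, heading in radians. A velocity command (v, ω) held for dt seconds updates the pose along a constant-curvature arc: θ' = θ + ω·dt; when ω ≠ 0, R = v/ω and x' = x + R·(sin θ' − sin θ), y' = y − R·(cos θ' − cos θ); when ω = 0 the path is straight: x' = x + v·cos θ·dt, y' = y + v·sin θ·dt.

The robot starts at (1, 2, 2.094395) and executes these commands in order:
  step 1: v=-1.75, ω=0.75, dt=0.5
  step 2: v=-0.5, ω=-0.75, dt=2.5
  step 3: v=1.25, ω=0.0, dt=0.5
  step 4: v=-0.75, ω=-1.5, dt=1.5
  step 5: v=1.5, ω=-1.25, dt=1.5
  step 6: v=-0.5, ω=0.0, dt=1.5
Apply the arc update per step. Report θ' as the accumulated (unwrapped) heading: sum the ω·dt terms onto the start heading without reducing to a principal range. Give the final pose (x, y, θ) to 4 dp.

(0.3087, -0.2196, -3.5306)

step 1: θ'=2.4694 (R=-2.3333) → pose (1.5677, 1.3409, 2.4694)
step 2: θ'=0.5944 (R=0.6667) → pose (1.5259, 0.2670, 0.5944)
step 3: θ'=0.5944 (straight) → pose (2.0437, 0.6170, 0.5944)
step 4: θ'=-1.6556 (R=0.5000) → pose (1.2655, 1.0736, -1.6556)
step 5: θ'=-3.5306 (R=-1.2000) → pose (-0.3853, 0.0649, -3.5306)
step 6: θ'=-3.5306 (straight) → pose (0.3087, -0.2196, -3.5306)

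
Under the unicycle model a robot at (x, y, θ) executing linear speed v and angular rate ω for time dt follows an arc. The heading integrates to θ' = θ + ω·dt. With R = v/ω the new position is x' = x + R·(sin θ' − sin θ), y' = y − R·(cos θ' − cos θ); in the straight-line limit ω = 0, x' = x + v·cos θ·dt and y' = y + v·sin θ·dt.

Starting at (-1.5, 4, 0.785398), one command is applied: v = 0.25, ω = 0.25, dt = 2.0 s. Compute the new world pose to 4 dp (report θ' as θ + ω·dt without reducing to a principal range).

θ' = 0.7854 + 0.25·2.0 = 1.2854
R = v/ω = 0.25/0.25 = 1.0000
x' = -1.5 + 1.0000·(sin 1.2854 − sin 0.7854) = -1.2476
y' = 4 − 1.0000·(cos 1.2854 − cos 0.7854) = 4.4256

(-1.2476, 4.4256, 1.2854)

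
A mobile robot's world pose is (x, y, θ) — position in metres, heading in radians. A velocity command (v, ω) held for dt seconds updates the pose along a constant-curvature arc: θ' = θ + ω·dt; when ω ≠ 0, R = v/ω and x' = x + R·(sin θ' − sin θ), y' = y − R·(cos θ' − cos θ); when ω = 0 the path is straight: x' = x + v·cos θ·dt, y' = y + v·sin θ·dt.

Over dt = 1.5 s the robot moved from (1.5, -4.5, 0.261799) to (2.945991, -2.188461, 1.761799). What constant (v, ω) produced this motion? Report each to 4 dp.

Δθ = 1.761799 − 0.261799 = 1.500000
ω = Δθ/dt = 1.500000/1.5 = 1.0000
R = −Δy/(cos θ' − cos θ) = 2.0000
v = R·ω = 2.0000·1.0000 = 2.0000

v = 2.0000, ω = 1.0000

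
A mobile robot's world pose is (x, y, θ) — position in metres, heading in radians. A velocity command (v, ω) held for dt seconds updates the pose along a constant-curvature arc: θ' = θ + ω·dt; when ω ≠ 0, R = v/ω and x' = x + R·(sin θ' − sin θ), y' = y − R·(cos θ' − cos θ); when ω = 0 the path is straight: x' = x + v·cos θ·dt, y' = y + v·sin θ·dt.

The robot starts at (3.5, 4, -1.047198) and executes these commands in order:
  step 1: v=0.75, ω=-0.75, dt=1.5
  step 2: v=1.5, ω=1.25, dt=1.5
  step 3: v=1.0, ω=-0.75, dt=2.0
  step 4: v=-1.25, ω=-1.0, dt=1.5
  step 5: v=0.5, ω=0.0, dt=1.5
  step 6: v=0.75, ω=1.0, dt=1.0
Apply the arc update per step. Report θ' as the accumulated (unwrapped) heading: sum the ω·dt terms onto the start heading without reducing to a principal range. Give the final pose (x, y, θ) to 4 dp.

(4.9994, 0.3614, -2.2972)

step 1: θ'=-2.1722 (R=-1.0000) → pose (3.4585, 2.9342, -2.1722)
step 2: θ'=-0.2972 (R=1.2000) → pose (4.0966, 1.1079, -0.2972)
step 3: θ'=-1.7972 (R=-1.3333) → pose (5.0054, -0.4663, -1.7972)
step 4: θ'=-3.2972 (R=1.2500) → pose (6.4172, 0.4880, -3.2972)
step 5: θ'=-3.2972 (straight) → pose (5.6763, 0.6042, -3.2972)
step 6: θ'=-2.2972 (R=0.7500) → pose (4.9994, 0.3614, -2.2972)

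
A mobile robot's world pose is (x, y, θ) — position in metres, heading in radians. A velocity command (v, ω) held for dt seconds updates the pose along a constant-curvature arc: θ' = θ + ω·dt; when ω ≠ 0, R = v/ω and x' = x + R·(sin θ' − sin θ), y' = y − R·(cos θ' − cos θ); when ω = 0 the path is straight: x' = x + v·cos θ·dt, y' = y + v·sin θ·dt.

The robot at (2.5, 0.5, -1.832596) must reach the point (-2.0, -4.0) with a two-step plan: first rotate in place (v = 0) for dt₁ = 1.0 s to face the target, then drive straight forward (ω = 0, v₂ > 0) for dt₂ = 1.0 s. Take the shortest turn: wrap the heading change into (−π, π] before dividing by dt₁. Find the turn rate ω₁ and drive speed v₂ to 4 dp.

ω₁ = -0.5236, v₂ = 6.3640

heading to target = atan2(-4−0.5, -2−2.5) = -2.3562
Δθ = wrap(-2.3562 − -1.8326) = -0.5236; ω₁ = Δθ/dt₁ = -0.5236
distance = √((-2−2.5)² + (-4−0.5)²) = 6.3640; v₂ = distance/dt₂ = 6.3640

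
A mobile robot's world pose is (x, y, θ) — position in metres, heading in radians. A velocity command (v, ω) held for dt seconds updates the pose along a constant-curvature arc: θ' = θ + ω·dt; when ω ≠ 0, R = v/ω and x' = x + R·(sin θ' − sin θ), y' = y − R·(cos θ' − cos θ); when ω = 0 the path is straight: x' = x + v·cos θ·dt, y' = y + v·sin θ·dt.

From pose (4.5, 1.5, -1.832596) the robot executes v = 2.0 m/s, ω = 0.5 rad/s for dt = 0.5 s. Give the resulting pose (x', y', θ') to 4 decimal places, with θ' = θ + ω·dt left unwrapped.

θ' = -1.8326 + 0.5·0.5 = -1.5826
R = v/ω = 2.0/0.5 = 4.0000
x' = 4.5 + 4.0000·(sin -1.5826 − sin -1.8326) = 4.3640
y' = 1.5 − 4.0000·(cos -1.5826 − cos -1.8326) = 0.5119

(4.3640, 0.5119, -1.5826)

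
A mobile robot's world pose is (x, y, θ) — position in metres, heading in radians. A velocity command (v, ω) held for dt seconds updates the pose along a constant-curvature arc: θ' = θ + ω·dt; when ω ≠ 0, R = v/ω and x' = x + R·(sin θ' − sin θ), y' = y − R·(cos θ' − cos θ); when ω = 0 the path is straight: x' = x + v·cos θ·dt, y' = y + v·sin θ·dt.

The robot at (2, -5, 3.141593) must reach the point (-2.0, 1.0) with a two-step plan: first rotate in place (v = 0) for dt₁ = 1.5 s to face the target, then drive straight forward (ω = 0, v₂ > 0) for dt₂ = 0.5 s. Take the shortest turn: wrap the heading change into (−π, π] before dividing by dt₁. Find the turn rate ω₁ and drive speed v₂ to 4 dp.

ω₁ = -0.6552, v₂ = 14.4222

heading to target = atan2(1−-5, -2−2) = 2.1588
Δθ = wrap(2.1588 − 3.1416) = -0.9828; ω₁ = Δθ/dt₁ = -0.6552
distance = √((-2−2)² + (1−-5)²) = 7.2111; v₂ = distance/dt₂ = 14.4222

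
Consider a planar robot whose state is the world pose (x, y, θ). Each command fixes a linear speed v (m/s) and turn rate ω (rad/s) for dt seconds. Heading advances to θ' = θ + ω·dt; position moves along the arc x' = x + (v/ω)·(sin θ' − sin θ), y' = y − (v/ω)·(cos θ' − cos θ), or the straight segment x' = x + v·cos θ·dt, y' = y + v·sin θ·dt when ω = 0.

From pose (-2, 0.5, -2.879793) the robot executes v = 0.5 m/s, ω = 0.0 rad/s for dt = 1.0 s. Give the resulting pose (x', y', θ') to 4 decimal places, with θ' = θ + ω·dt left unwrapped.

(-2.4830, 0.3706, -2.8798)

θ' = -2.8798 + 0.0·1.0 = -2.8798
ω = 0 → straight: x' = -2 + 0.5·cos(-2.8798)·1.0 = -2.4830
y' = 0.5 + 0.5·sin(-2.8798)·1.0 = 0.3706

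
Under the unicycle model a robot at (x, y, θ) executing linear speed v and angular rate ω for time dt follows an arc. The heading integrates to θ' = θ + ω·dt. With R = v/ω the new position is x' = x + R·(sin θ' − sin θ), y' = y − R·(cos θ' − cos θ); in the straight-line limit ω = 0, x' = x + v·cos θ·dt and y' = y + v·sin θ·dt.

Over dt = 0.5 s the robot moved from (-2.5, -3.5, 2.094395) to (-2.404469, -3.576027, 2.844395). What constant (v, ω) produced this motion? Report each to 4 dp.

Δθ = 2.844395 − 2.094395 = 0.750000
ω = Δθ/dt = 0.750000/0.5 = 1.5000
R = Δx/(sin θ' − sin θ) = -0.1667
v = R·ω = -0.1667·1.5000 = -0.2500

v = -0.2500, ω = 1.5000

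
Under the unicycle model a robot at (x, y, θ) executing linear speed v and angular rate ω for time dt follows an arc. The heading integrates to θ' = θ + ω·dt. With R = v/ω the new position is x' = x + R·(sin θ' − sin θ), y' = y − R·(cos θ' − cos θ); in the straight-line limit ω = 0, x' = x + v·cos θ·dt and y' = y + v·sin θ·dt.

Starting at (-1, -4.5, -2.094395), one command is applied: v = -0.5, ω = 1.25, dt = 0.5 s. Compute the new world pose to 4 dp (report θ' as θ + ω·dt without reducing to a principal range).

θ' = -2.0944 + 1.25·0.5 = -1.4694
R = v/ω = -0.5/1.25 = -0.4000
x' = -1 + -0.4000·(sin -1.4694 − sin -2.0944) = -0.9485
y' = -4.5 − -0.4000·(cos -1.4694 − cos -2.0944) = -4.2595

(-0.9485, -4.2595, -1.4694)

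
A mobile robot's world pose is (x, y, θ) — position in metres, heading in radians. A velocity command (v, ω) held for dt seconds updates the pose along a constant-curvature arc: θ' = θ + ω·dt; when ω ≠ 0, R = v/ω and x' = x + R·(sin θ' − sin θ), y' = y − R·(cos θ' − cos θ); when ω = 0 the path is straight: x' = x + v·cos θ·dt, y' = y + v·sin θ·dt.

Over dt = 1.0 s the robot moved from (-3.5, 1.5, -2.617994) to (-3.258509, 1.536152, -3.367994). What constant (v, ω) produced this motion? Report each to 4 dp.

Δθ = -3.367994 − -2.617994 = -0.750000
ω = Δθ/dt = -0.750000/1.0 = -0.7500
R = Δx/(sin θ' − sin θ) = 0.3333
v = R·ω = 0.3333·-0.7500 = -0.2500

v = -0.2500, ω = -0.7500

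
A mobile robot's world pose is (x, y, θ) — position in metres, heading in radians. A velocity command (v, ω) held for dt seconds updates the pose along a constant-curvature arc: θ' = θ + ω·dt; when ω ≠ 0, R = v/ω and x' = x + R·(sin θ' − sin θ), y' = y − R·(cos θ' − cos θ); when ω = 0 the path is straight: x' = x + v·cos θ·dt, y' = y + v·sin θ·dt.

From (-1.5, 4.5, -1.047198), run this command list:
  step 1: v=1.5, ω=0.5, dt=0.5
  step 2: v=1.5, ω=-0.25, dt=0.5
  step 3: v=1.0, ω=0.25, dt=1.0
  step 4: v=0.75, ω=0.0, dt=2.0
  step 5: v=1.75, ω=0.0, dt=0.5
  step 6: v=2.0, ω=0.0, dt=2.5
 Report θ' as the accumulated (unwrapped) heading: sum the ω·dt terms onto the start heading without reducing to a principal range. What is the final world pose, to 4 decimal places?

(5.9086, -1.9700, -0.6722)

step 1: θ'=-0.7972 (R=3.0000) → pose (-1.0481, 3.9039, -0.7972)
step 2: θ'=-0.9222 (R=-6.0000) → pose (-0.5589, 3.3360, -0.9222)
step 3: θ'=-0.6722 (R=4.0000) → pose (0.1380, 2.6225, -0.6722)
step 4: θ'=-0.6722 (straight) → pose (1.3116, 1.6884, -0.6722)
step 5: θ'=-0.6722 (straight) → pose (1.9963, 1.1435, -0.6722)
step 6: θ'=-0.6722 (straight) → pose (5.9086, -1.9700, -0.6722)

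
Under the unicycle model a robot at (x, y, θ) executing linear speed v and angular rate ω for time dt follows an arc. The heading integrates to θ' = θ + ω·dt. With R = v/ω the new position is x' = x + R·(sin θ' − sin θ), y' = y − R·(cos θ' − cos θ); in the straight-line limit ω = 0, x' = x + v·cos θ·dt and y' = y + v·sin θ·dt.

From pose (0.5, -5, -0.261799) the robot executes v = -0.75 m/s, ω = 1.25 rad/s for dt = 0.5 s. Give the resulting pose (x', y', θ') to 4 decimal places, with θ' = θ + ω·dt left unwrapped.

(0.1315, -5.0187, 0.3632)

θ' = -0.2618 + 1.25·0.5 = 0.3632
R = v/ω = -0.75/1.25 = -0.6000
x' = 0.5 + -0.6000·(sin 0.3632 − sin -0.2618) = 0.1315
y' = -5 − -0.6000·(cos 0.3632 − cos -0.2618) = -5.0187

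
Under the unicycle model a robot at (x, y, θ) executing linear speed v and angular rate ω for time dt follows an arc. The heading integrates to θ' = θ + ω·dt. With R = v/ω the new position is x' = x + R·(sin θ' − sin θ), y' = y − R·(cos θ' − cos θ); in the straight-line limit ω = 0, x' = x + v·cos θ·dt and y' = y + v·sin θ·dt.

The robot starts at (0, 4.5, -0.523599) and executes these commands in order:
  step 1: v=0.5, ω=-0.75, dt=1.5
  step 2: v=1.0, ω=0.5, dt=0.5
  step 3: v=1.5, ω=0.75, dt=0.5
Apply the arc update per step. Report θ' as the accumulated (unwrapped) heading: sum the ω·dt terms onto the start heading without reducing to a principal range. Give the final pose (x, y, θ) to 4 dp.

step 1: θ'=-1.6486 (R=-0.6667) → pose (0.3313, 3.8708, -1.6486)
step 2: θ'=-1.3986 (R=2.0000) → pose (0.3548, 3.3727, -1.3986)
step 3: θ'=-1.0236 (R=2.0000) → pose (0.6173, 2.6748, -1.0236)

(0.6173, 2.6748, -1.0236)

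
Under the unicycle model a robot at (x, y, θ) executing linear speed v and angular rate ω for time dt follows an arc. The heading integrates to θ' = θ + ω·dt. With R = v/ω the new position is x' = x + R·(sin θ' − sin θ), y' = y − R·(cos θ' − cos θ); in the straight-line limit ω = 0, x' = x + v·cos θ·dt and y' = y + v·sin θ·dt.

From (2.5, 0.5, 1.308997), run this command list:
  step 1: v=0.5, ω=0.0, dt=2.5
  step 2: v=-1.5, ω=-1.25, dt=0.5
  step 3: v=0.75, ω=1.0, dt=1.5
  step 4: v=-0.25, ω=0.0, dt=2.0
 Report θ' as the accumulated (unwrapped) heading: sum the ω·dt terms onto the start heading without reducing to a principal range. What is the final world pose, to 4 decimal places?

(2.8499, 1.6919, 2.1840)

step 1: θ'=1.3090 (straight) → pose (2.8235, 1.7074, 1.3090)
step 2: θ'=0.6840 (R=1.2000) → pose (2.4227, 1.0879, 0.6840)
step 3: θ'=2.1840 (R=0.7500) → pose (2.5621, 2.1008, 2.1840)
step 4: θ'=2.1840 (straight) → pose (2.8499, 1.6919, 2.1840)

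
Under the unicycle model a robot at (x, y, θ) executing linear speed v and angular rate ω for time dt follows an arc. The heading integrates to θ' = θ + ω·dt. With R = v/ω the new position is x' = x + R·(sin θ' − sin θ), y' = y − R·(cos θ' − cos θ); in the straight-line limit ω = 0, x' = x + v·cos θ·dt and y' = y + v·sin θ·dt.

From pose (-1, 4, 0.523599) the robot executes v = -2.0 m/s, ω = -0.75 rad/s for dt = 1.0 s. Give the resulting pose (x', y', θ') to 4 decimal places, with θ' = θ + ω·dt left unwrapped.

(-2.9319, 3.7108, -0.2264)

θ' = 0.5236 + -0.75·1.0 = -0.2264
R = v/ω = -2.0/-0.75 = 2.6667
x' = -1 + 2.6667·(sin -0.2264 − sin 0.5236) = -2.9319
y' = 4 − 2.6667·(cos -0.2264 − cos 0.5236) = 3.7108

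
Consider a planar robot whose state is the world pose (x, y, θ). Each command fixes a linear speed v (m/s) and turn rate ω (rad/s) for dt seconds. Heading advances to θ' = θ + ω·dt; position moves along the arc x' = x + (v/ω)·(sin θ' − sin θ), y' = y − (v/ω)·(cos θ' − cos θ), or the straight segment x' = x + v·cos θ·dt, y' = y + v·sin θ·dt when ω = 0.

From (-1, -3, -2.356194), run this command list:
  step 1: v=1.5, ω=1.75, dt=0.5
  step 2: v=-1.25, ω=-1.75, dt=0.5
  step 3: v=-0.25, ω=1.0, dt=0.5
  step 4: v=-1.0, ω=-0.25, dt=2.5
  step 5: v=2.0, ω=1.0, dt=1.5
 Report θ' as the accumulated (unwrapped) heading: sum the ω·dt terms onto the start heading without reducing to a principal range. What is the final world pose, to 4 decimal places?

step 1: θ'=-1.4812 (R=0.8571) → pose (-1.2476, -3.6828, -1.4812)
step 2: θ'=-2.3562 (R=0.7143) → pose (-1.0413, -3.1138, -2.3562)
step 3: θ'=-1.8562 (R=-0.2500) → pose (-0.9782, -3.0074, -1.8562)
step 4: θ'=-2.4812 (R=4.0000) → pose (0.4063, -0.9746, -2.4812)
step 5: θ'=-0.9812 (R=2.0000) → pose (-0.0291, -3.6661, -0.9812)

(-0.0291, -3.6661, -0.9812)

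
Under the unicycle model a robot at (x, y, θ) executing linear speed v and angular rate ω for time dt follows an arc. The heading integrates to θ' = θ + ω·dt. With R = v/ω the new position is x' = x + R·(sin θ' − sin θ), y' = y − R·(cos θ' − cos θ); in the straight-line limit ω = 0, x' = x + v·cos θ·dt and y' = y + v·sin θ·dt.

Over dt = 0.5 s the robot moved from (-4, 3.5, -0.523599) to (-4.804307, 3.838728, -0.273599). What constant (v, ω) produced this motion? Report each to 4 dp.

Δθ = -0.273599 − -0.523599 = 0.250000
ω = Δθ/dt = 0.250000/0.5 = 0.5000
R = Δx/(sin θ' − sin θ) = -3.5000
v = R·ω = -3.5000·0.5000 = -1.7500

v = -1.7500, ω = 0.5000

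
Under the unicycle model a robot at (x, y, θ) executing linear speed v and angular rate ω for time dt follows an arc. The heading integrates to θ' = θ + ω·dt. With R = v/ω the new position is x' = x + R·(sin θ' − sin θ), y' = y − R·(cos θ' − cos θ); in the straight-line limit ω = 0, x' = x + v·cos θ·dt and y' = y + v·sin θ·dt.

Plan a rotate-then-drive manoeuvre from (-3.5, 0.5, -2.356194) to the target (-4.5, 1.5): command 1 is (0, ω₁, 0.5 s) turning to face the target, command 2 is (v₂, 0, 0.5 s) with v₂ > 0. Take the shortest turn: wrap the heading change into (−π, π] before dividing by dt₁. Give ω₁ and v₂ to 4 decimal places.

ω₁ = -3.1416, v₂ = 2.8284

heading to target = atan2(1.5−0.5, -4.5−-3.5) = 2.3562
Δθ = wrap(2.3562 − -2.3562) = -1.5708; ω₁ = Δθ/dt₁ = -3.1416
distance = √((-4.5−-3.5)² + (1.5−0.5)²) = 1.4142; v₂ = distance/dt₂ = 2.8284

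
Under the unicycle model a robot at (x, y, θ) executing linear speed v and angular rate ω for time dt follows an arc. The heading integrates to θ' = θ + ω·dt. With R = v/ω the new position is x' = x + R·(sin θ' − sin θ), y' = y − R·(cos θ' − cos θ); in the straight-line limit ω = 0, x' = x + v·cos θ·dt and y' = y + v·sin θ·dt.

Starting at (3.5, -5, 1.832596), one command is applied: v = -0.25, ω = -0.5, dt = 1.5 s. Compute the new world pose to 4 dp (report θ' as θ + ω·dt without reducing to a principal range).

(3.4586, -5.3639, 1.0826)

θ' = 1.8326 + -0.5·1.5 = 1.0826
R = v/ω = -0.25/-0.5 = 0.5000
x' = 3.5 + 0.5000·(sin 1.0826 − sin 1.8326) = 3.4586
y' = -5 − 0.5000·(cos 1.0826 − cos 1.8326) = -5.3639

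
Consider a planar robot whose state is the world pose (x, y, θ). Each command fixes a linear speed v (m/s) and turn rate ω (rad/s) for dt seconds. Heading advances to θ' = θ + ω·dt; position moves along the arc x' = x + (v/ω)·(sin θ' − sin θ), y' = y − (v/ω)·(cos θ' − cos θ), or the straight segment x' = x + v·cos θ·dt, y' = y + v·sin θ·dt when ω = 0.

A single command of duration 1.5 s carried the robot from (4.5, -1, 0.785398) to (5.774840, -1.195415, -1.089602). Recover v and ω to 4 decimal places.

Δθ = -1.089602 − 0.785398 = -1.875000
ω = Δθ/dt = -1.875000/1.5 = -1.2500
R = Δx/(sin θ' − sin θ) = -0.8000
v = R·ω = -0.8000·-1.2500 = 1.0000

v = 1.0000, ω = -1.2500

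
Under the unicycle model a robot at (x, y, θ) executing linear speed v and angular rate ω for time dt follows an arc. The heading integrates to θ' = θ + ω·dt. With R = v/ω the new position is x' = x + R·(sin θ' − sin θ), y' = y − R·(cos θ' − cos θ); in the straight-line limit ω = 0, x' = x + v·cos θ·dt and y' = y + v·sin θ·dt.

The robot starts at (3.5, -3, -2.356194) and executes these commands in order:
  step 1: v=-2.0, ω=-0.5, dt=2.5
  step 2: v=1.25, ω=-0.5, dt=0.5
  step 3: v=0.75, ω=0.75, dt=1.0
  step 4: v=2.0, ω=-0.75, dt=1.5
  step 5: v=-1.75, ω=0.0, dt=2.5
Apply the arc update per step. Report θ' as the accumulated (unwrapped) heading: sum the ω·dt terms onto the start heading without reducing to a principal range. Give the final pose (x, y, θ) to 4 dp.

(6.4786, -4.1092, -4.2312)

step 1: θ'=-3.6062 (R=4.0000) → pose (8.1207, -2.2524, -3.6062)
step 2: θ'=-3.8562 (R=-2.5000) → pose (7.6026, -1.9058, -3.8562)
step 3: θ'=-3.1062 (R=1.0000) → pose (6.9119, -1.6618, -3.1062)
step 4: θ'=-4.2312 (R=-2.6667) → pose (4.4536, -0.2310, -4.2312)
step 5: θ'=-4.2312 (straight) → pose (6.4786, -4.1092, -4.2312)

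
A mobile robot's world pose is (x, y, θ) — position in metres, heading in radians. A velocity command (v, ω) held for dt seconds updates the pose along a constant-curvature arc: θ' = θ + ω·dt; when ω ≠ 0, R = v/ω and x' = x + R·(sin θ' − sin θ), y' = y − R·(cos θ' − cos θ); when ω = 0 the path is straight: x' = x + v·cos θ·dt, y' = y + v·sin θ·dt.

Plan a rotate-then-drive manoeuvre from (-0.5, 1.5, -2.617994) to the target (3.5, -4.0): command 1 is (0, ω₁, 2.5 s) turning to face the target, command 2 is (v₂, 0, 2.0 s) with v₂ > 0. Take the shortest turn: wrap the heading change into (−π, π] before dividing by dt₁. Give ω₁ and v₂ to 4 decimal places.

heading to target = atan2(-4−1.5, 3.5−-0.5) = -0.9420
Δθ = wrap(-0.9420 − -2.6180) = 1.6760; ω₁ = Δθ/dt₁ = 0.6704
distance = √((3.5−-0.5)² + (-4−1.5)²) = 6.8007; v₂ = distance/dt₂ = 3.4004

ω₁ = 0.6704, v₂ = 3.4004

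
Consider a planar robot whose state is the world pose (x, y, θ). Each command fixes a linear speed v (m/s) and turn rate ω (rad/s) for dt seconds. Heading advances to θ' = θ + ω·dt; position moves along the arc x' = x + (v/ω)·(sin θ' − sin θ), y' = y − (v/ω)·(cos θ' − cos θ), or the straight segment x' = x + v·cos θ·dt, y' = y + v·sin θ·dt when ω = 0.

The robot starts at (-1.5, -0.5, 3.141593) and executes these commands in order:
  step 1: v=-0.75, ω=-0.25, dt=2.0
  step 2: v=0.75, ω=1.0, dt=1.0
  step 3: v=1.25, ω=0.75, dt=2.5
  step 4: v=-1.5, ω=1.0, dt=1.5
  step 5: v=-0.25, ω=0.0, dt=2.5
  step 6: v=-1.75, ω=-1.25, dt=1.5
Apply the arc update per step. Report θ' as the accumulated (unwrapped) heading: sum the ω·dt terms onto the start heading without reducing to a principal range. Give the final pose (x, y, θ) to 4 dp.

step 1: θ'=2.6416 (R=3.0000) → pose (-0.0617, -0.8673, 2.6416)
step 2: θ'=3.6416 (R=0.7500) → pose (-0.7809, -0.8673, 3.6416)
step 3: θ'=5.5166 (R=1.6667) → pose (-1.1380, -3.5304, 5.5166)
step 4: θ'=7.0166 (R=-1.5000) → pose (-3.1826, -3.4964, 7.0166)
step 5: θ'=7.0166 (straight) → pose (-3.6469, -3.9148, 7.0166)
step 6: θ'=5.1416 (R=1.4000) → pose (-5.8571, -3.4574, 5.1416)

(-5.8571, -3.4574, 5.1416)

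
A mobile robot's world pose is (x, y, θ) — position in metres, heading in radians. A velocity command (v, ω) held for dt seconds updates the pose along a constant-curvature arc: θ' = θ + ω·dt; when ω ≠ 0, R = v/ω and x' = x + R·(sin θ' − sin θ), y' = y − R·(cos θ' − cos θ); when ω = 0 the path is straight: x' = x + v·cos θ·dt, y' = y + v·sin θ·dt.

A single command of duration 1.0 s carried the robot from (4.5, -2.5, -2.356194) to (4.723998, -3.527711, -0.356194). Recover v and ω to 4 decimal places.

Δθ = -0.356194 − -2.356194 = 2.000000
ω = Δθ/dt = 2.000000/1.0 = 2.0000
R = −Δy/(cos θ' − cos θ) = 0.6250
v = R·ω = 0.6250·2.0000 = 1.2500

v = 1.2500, ω = 2.0000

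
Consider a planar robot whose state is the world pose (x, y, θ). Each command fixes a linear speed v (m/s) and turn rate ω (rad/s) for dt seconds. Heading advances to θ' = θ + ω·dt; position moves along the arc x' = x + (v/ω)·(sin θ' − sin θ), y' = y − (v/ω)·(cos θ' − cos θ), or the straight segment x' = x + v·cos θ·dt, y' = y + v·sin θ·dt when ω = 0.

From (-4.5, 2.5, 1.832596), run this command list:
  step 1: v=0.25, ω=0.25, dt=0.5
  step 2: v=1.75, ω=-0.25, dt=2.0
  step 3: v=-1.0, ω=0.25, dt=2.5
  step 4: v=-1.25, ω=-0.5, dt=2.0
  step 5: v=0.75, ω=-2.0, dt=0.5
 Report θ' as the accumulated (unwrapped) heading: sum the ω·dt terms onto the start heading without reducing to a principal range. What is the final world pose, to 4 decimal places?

(-4.1967, 1.4398, 0.0826)

step 1: θ'=1.9576 (R=1.0000) → pose (-4.5398, 2.6184, 1.9576)
step 2: θ'=1.4576 (R=-7.0000) → pose (-5.0122, 6.0497, 1.4576)
step 3: θ'=2.0826 (R=-4.0000) → pose (-4.5252, 3.6389, 2.0826)
step 4: θ'=1.0826 (R=2.5000) → pose (-4.4969, 1.2419, 1.0826)
step 5: θ'=0.0826 (R=-0.3750) → pose (-4.1967, 1.4398, 0.0826)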